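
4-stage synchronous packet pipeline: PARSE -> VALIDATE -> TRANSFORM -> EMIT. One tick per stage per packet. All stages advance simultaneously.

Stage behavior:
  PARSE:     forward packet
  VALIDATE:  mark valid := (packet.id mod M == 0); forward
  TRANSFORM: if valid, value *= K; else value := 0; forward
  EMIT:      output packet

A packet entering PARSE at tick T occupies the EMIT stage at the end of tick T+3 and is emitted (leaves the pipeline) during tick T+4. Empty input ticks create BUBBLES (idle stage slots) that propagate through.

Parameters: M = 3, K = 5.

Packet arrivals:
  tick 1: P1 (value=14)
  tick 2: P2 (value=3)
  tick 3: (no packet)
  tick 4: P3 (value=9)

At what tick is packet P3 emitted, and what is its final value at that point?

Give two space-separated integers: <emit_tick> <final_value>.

Answer: 8 45

Derivation:
Tick 1: [PARSE:P1(v=14,ok=F), VALIDATE:-, TRANSFORM:-, EMIT:-] out:-; in:P1
Tick 2: [PARSE:P2(v=3,ok=F), VALIDATE:P1(v=14,ok=F), TRANSFORM:-, EMIT:-] out:-; in:P2
Tick 3: [PARSE:-, VALIDATE:P2(v=3,ok=F), TRANSFORM:P1(v=0,ok=F), EMIT:-] out:-; in:-
Tick 4: [PARSE:P3(v=9,ok=F), VALIDATE:-, TRANSFORM:P2(v=0,ok=F), EMIT:P1(v=0,ok=F)] out:-; in:P3
Tick 5: [PARSE:-, VALIDATE:P3(v=9,ok=T), TRANSFORM:-, EMIT:P2(v=0,ok=F)] out:P1(v=0); in:-
Tick 6: [PARSE:-, VALIDATE:-, TRANSFORM:P3(v=45,ok=T), EMIT:-] out:P2(v=0); in:-
Tick 7: [PARSE:-, VALIDATE:-, TRANSFORM:-, EMIT:P3(v=45,ok=T)] out:-; in:-
Tick 8: [PARSE:-, VALIDATE:-, TRANSFORM:-, EMIT:-] out:P3(v=45); in:-
P3: arrives tick 4, valid=True (id=3, id%3=0), emit tick 8, final value 45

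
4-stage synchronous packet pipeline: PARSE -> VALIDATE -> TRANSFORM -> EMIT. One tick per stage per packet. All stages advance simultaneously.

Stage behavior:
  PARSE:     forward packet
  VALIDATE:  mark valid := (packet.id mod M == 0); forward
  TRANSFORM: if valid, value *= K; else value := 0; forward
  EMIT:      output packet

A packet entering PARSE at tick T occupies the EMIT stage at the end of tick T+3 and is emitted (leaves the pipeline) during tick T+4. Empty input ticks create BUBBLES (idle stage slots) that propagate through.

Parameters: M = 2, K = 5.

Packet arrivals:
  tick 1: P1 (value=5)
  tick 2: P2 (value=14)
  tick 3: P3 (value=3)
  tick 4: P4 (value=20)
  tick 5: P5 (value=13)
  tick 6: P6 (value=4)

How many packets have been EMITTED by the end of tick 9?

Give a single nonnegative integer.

Tick 1: [PARSE:P1(v=5,ok=F), VALIDATE:-, TRANSFORM:-, EMIT:-] out:-; in:P1
Tick 2: [PARSE:P2(v=14,ok=F), VALIDATE:P1(v=5,ok=F), TRANSFORM:-, EMIT:-] out:-; in:P2
Tick 3: [PARSE:P3(v=3,ok=F), VALIDATE:P2(v=14,ok=T), TRANSFORM:P1(v=0,ok=F), EMIT:-] out:-; in:P3
Tick 4: [PARSE:P4(v=20,ok=F), VALIDATE:P3(v=3,ok=F), TRANSFORM:P2(v=70,ok=T), EMIT:P1(v=0,ok=F)] out:-; in:P4
Tick 5: [PARSE:P5(v=13,ok=F), VALIDATE:P4(v=20,ok=T), TRANSFORM:P3(v=0,ok=F), EMIT:P2(v=70,ok=T)] out:P1(v=0); in:P5
Tick 6: [PARSE:P6(v=4,ok=F), VALIDATE:P5(v=13,ok=F), TRANSFORM:P4(v=100,ok=T), EMIT:P3(v=0,ok=F)] out:P2(v=70); in:P6
Tick 7: [PARSE:-, VALIDATE:P6(v=4,ok=T), TRANSFORM:P5(v=0,ok=F), EMIT:P4(v=100,ok=T)] out:P3(v=0); in:-
Tick 8: [PARSE:-, VALIDATE:-, TRANSFORM:P6(v=20,ok=T), EMIT:P5(v=0,ok=F)] out:P4(v=100); in:-
Tick 9: [PARSE:-, VALIDATE:-, TRANSFORM:-, EMIT:P6(v=20,ok=T)] out:P5(v=0); in:-
Emitted by tick 9: ['P1', 'P2', 'P3', 'P4', 'P5']

Answer: 5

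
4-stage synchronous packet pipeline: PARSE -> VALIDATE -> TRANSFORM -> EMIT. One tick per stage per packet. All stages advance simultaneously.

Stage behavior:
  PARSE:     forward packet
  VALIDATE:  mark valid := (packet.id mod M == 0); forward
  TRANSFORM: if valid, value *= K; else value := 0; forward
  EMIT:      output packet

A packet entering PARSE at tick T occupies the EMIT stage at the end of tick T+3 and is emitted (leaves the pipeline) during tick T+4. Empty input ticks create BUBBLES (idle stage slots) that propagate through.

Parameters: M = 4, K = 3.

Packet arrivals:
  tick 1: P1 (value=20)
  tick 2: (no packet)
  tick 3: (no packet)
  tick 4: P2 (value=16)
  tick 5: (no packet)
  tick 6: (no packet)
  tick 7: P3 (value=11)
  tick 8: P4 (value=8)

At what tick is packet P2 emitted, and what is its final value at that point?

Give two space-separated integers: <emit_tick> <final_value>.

Answer: 8 0

Derivation:
Tick 1: [PARSE:P1(v=20,ok=F), VALIDATE:-, TRANSFORM:-, EMIT:-] out:-; in:P1
Tick 2: [PARSE:-, VALIDATE:P1(v=20,ok=F), TRANSFORM:-, EMIT:-] out:-; in:-
Tick 3: [PARSE:-, VALIDATE:-, TRANSFORM:P1(v=0,ok=F), EMIT:-] out:-; in:-
Tick 4: [PARSE:P2(v=16,ok=F), VALIDATE:-, TRANSFORM:-, EMIT:P1(v=0,ok=F)] out:-; in:P2
Tick 5: [PARSE:-, VALIDATE:P2(v=16,ok=F), TRANSFORM:-, EMIT:-] out:P1(v=0); in:-
Tick 6: [PARSE:-, VALIDATE:-, TRANSFORM:P2(v=0,ok=F), EMIT:-] out:-; in:-
Tick 7: [PARSE:P3(v=11,ok=F), VALIDATE:-, TRANSFORM:-, EMIT:P2(v=0,ok=F)] out:-; in:P3
Tick 8: [PARSE:P4(v=8,ok=F), VALIDATE:P3(v=11,ok=F), TRANSFORM:-, EMIT:-] out:P2(v=0); in:P4
Tick 9: [PARSE:-, VALIDATE:P4(v=8,ok=T), TRANSFORM:P3(v=0,ok=F), EMIT:-] out:-; in:-
Tick 10: [PARSE:-, VALIDATE:-, TRANSFORM:P4(v=24,ok=T), EMIT:P3(v=0,ok=F)] out:-; in:-
Tick 11: [PARSE:-, VALIDATE:-, TRANSFORM:-, EMIT:P4(v=24,ok=T)] out:P3(v=0); in:-
Tick 12: [PARSE:-, VALIDATE:-, TRANSFORM:-, EMIT:-] out:P4(v=24); in:-
P2: arrives tick 4, valid=False (id=2, id%4=2), emit tick 8, final value 0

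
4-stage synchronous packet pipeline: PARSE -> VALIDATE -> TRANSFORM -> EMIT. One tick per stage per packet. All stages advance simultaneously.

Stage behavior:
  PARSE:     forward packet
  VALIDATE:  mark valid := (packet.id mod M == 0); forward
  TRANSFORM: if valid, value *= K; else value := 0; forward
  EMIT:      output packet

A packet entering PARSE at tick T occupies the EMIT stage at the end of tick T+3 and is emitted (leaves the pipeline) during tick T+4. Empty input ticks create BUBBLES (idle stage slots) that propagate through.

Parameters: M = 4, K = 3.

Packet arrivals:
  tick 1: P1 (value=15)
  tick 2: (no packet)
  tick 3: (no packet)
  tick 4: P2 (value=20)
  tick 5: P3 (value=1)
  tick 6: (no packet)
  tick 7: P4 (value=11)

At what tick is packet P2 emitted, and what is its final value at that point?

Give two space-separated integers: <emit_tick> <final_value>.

Answer: 8 0

Derivation:
Tick 1: [PARSE:P1(v=15,ok=F), VALIDATE:-, TRANSFORM:-, EMIT:-] out:-; in:P1
Tick 2: [PARSE:-, VALIDATE:P1(v=15,ok=F), TRANSFORM:-, EMIT:-] out:-; in:-
Tick 3: [PARSE:-, VALIDATE:-, TRANSFORM:P1(v=0,ok=F), EMIT:-] out:-; in:-
Tick 4: [PARSE:P2(v=20,ok=F), VALIDATE:-, TRANSFORM:-, EMIT:P1(v=0,ok=F)] out:-; in:P2
Tick 5: [PARSE:P3(v=1,ok=F), VALIDATE:P2(v=20,ok=F), TRANSFORM:-, EMIT:-] out:P1(v=0); in:P3
Tick 6: [PARSE:-, VALIDATE:P3(v=1,ok=F), TRANSFORM:P2(v=0,ok=F), EMIT:-] out:-; in:-
Tick 7: [PARSE:P4(v=11,ok=F), VALIDATE:-, TRANSFORM:P3(v=0,ok=F), EMIT:P2(v=0,ok=F)] out:-; in:P4
Tick 8: [PARSE:-, VALIDATE:P4(v=11,ok=T), TRANSFORM:-, EMIT:P3(v=0,ok=F)] out:P2(v=0); in:-
Tick 9: [PARSE:-, VALIDATE:-, TRANSFORM:P4(v=33,ok=T), EMIT:-] out:P3(v=0); in:-
Tick 10: [PARSE:-, VALIDATE:-, TRANSFORM:-, EMIT:P4(v=33,ok=T)] out:-; in:-
Tick 11: [PARSE:-, VALIDATE:-, TRANSFORM:-, EMIT:-] out:P4(v=33); in:-
P2: arrives tick 4, valid=False (id=2, id%4=2), emit tick 8, final value 0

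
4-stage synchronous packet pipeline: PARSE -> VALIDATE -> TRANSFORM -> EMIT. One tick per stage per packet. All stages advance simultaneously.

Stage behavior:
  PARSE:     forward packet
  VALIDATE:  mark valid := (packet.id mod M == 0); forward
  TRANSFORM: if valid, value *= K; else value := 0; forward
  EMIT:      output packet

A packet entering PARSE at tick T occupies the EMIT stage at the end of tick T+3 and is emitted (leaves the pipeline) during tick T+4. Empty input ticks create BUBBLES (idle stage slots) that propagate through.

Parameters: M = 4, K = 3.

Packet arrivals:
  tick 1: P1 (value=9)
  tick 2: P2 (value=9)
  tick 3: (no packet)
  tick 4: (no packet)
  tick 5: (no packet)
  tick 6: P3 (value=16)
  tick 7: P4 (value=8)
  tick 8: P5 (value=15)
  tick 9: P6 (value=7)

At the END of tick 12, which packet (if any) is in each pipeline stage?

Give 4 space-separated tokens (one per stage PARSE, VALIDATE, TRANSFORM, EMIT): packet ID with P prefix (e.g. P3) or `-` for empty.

Tick 1: [PARSE:P1(v=9,ok=F), VALIDATE:-, TRANSFORM:-, EMIT:-] out:-; in:P1
Tick 2: [PARSE:P2(v=9,ok=F), VALIDATE:P1(v=9,ok=F), TRANSFORM:-, EMIT:-] out:-; in:P2
Tick 3: [PARSE:-, VALIDATE:P2(v=9,ok=F), TRANSFORM:P1(v=0,ok=F), EMIT:-] out:-; in:-
Tick 4: [PARSE:-, VALIDATE:-, TRANSFORM:P2(v=0,ok=F), EMIT:P1(v=0,ok=F)] out:-; in:-
Tick 5: [PARSE:-, VALIDATE:-, TRANSFORM:-, EMIT:P2(v=0,ok=F)] out:P1(v=0); in:-
Tick 6: [PARSE:P3(v=16,ok=F), VALIDATE:-, TRANSFORM:-, EMIT:-] out:P2(v=0); in:P3
Tick 7: [PARSE:P4(v=8,ok=F), VALIDATE:P3(v=16,ok=F), TRANSFORM:-, EMIT:-] out:-; in:P4
Tick 8: [PARSE:P5(v=15,ok=F), VALIDATE:P4(v=8,ok=T), TRANSFORM:P3(v=0,ok=F), EMIT:-] out:-; in:P5
Tick 9: [PARSE:P6(v=7,ok=F), VALIDATE:P5(v=15,ok=F), TRANSFORM:P4(v=24,ok=T), EMIT:P3(v=0,ok=F)] out:-; in:P6
Tick 10: [PARSE:-, VALIDATE:P6(v=7,ok=F), TRANSFORM:P5(v=0,ok=F), EMIT:P4(v=24,ok=T)] out:P3(v=0); in:-
Tick 11: [PARSE:-, VALIDATE:-, TRANSFORM:P6(v=0,ok=F), EMIT:P5(v=0,ok=F)] out:P4(v=24); in:-
Tick 12: [PARSE:-, VALIDATE:-, TRANSFORM:-, EMIT:P6(v=0,ok=F)] out:P5(v=0); in:-
At end of tick 12: ['-', '-', '-', 'P6']

Answer: - - - P6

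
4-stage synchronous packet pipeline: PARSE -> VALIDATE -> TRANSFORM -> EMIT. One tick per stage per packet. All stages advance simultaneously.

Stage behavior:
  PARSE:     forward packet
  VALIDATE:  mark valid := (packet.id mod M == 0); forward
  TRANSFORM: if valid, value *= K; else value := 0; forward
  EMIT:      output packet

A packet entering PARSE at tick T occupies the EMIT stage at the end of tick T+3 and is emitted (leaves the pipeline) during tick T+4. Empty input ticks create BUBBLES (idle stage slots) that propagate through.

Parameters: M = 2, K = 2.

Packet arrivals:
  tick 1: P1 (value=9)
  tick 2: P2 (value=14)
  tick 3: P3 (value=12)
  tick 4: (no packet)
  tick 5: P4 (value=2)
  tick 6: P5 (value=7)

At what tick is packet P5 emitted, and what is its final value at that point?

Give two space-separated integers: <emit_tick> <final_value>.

Tick 1: [PARSE:P1(v=9,ok=F), VALIDATE:-, TRANSFORM:-, EMIT:-] out:-; in:P1
Tick 2: [PARSE:P2(v=14,ok=F), VALIDATE:P1(v=9,ok=F), TRANSFORM:-, EMIT:-] out:-; in:P2
Tick 3: [PARSE:P3(v=12,ok=F), VALIDATE:P2(v=14,ok=T), TRANSFORM:P1(v=0,ok=F), EMIT:-] out:-; in:P3
Tick 4: [PARSE:-, VALIDATE:P3(v=12,ok=F), TRANSFORM:P2(v=28,ok=T), EMIT:P1(v=0,ok=F)] out:-; in:-
Tick 5: [PARSE:P4(v=2,ok=F), VALIDATE:-, TRANSFORM:P3(v=0,ok=F), EMIT:P2(v=28,ok=T)] out:P1(v=0); in:P4
Tick 6: [PARSE:P5(v=7,ok=F), VALIDATE:P4(v=2,ok=T), TRANSFORM:-, EMIT:P3(v=0,ok=F)] out:P2(v=28); in:P5
Tick 7: [PARSE:-, VALIDATE:P5(v=7,ok=F), TRANSFORM:P4(v=4,ok=T), EMIT:-] out:P3(v=0); in:-
Tick 8: [PARSE:-, VALIDATE:-, TRANSFORM:P5(v=0,ok=F), EMIT:P4(v=4,ok=T)] out:-; in:-
Tick 9: [PARSE:-, VALIDATE:-, TRANSFORM:-, EMIT:P5(v=0,ok=F)] out:P4(v=4); in:-
Tick 10: [PARSE:-, VALIDATE:-, TRANSFORM:-, EMIT:-] out:P5(v=0); in:-
P5: arrives tick 6, valid=False (id=5, id%2=1), emit tick 10, final value 0

Answer: 10 0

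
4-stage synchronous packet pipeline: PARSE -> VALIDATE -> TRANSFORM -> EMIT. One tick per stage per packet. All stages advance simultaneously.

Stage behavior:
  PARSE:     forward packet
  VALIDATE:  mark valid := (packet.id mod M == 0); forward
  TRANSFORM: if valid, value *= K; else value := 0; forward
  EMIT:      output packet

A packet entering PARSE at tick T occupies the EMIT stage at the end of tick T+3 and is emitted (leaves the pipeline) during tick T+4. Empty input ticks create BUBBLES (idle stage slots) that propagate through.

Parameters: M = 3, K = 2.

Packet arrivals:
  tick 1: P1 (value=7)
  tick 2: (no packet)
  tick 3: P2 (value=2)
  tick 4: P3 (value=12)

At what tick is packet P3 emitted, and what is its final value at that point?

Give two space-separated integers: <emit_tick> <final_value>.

Answer: 8 24

Derivation:
Tick 1: [PARSE:P1(v=7,ok=F), VALIDATE:-, TRANSFORM:-, EMIT:-] out:-; in:P1
Tick 2: [PARSE:-, VALIDATE:P1(v=7,ok=F), TRANSFORM:-, EMIT:-] out:-; in:-
Tick 3: [PARSE:P2(v=2,ok=F), VALIDATE:-, TRANSFORM:P1(v=0,ok=F), EMIT:-] out:-; in:P2
Tick 4: [PARSE:P3(v=12,ok=F), VALIDATE:P2(v=2,ok=F), TRANSFORM:-, EMIT:P1(v=0,ok=F)] out:-; in:P3
Tick 5: [PARSE:-, VALIDATE:P3(v=12,ok=T), TRANSFORM:P2(v=0,ok=F), EMIT:-] out:P1(v=0); in:-
Tick 6: [PARSE:-, VALIDATE:-, TRANSFORM:P3(v=24,ok=T), EMIT:P2(v=0,ok=F)] out:-; in:-
Tick 7: [PARSE:-, VALIDATE:-, TRANSFORM:-, EMIT:P3(v=24,ok=T)] out:P2(v=0); in:-
Tick 8: [PARSE:-, VALIDATE:-, TRANSFORM:-, EMIT:-] out:P3(v=24); in:-
P3: arrives tick 4, valid=True (id=3, id%3=0), emit tick 8, final value 24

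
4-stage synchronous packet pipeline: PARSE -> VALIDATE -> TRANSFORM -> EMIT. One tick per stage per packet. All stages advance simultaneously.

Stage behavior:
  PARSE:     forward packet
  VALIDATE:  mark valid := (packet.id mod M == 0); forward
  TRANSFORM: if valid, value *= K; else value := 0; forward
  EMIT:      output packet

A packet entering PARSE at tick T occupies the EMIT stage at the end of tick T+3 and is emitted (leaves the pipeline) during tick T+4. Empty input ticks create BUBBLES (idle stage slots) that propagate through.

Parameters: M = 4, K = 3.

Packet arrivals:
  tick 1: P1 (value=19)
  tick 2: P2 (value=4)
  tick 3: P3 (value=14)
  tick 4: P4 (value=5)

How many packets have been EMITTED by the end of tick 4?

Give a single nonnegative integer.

Tick 1: [PARSE:P1(v=19,ok=F), VALIDATE:-, TRANSFORM:-, EMIT:-] out:-; in:P1
Tick 2: [PARSE:P2(v=4,ok=F), VALIDATE:P1(v=19,ok=F), TRANSFORM:-, EMIT:-] out:-; in:P2
Tick 3: [PARSE:P3(v=14,ok=F), VALIDATE:P2(v=4,ok=F), TRANSFORM:P1(v=0,ok=F), EMIT:-] out:-; in:P3
Tick 4: [PARSE:P4(v=5,ok=F), VALIDATE:P3(v=14,ok=F), TRANSFORM:P2(v=0,ok=F), EMIT:P1(v=0,ok=F)] out:-; in:P4
Emitted by tick 4: []

Answer: 0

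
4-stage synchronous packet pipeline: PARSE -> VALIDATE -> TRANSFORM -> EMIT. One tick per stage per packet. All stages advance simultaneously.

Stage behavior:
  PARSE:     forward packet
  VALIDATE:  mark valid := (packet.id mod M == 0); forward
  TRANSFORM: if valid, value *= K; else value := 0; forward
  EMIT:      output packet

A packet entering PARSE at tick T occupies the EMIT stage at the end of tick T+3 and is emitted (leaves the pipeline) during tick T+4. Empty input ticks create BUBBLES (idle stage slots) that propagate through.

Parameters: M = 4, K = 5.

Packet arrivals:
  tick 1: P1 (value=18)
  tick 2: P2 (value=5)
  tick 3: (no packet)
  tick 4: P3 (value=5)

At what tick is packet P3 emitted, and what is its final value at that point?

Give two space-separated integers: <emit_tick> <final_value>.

Answer: 8 0

Derivation:
Tick 1: [PARSE:P1(v=18,ok=F), VALIDATE:-, TRANSFORM:-, EMIT:-] out:-; in:P1
Tick 2: [PARSE:P2(v=5,ok=F), VALIDATE:P1(v=18,ok=F), TRANSFORM:-, EMIT:-] out:-; in:P2
Tick 3: [PARSE:-, VALIDATE:P2(v=5,ok=F), TRANSFORM:P1(v=0,ok=F), EMIT:-] out:-; in:-
Tick 4: [PARSE:P3(v=5,ok=F), VALIDATE:-, TRANSFORM:P2(v=0,ok=F), EMIT:P1(v=0,ok=F)] out:-; in:P3
Tick 5: [PARSE:-, VALIDATE:P3(v=5,ok=F), TRANSFORM:-, EMIT:P2(v=0,ok=F)] out:P1(v=0); in:-
Tick 6: [PARSE:-, VALIDATE:-, TRANSFORM:P3(v=0,ok=F), EMIT:-] out:P2(v=0); in:-
Tick 7: [PARSE:-, VALIDATE:-, TRANSFORM:-, EMIT:P3(v=0,ok=F)] out:-; in:-
Tick 8: [PARSE:-, VALIDATE:-, TRANSFORM:-, EMIT:-] out:P3(v=0); in:-
P3: arrives tick 4, valid=False (id=3, id%4=3), emit tick 8, final value 0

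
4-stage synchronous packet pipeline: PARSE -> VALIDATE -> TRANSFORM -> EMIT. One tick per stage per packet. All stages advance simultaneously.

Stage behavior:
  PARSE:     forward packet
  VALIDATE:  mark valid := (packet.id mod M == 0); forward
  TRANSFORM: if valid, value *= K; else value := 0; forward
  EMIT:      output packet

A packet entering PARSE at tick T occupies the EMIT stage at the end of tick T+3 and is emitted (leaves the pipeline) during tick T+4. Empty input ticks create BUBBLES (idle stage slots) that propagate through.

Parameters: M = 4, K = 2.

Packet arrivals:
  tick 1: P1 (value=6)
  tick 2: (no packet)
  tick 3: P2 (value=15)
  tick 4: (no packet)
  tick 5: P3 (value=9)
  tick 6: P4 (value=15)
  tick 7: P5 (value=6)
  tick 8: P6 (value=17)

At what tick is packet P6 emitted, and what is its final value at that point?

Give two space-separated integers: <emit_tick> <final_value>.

Tick 1: [PARSE:P1(v=6,ok=F), VALIDATE:-, TRANSFORM:-, EMIT:-] out:-; in:P1
Tick 2: [PARSE:-, VALIDATE:P1(v=6,ok=F), TRANSFORM:-, EMIT:-] out:-; in:-
Tick 3: [PARSE:P2(v=15,ok=F), VALIDATE:-, TRANSFORM:P1(v=0,ok=F), EMIT:-] out:-; in:P2
Tick 4: [PARSE:-, VALIDATE:P2(v=15,ok=F), TRANSFORM:-, EMIT:P1(v=0,ok=F)] out:-; in:-
Tick 5: [PARSE:P3(v=9,ok=F), VALIDATE:-, TRANSFORM:P2(v=0,ok=F), EMIT:-] out:P1(v=0); in:P3
Tick 6: [PARSE:P4(v=15,ok=F), VALIDATE:P3(v=9,ok=F), TRANSFORM:-, EMIT:P2(v=0,ok=F)] out:-; in:P4
Tick 7: [PARSE:P5(v=6,ok=F), VALIDATE:P4(v=15,ok=T), TRANSFORM:P3(v=0,ok=F), EMIT:-] out:P2(v=0); in:P5
Tick 8: [PARSE:P6(v=17,ok=F), VALIDATE:P5(v=6,ok=F), TRANSFORM:P4(v=30,ok=T), EMIT:P3(v=0,ok=F)] out:-; in:P6
Tick 9: [PARSE:-, VALIDATE:P6(v=17,ok=F), TRANSFORM:P5(v=0,ok=F), EMIT:P4(v=30,ok=T)] out:P3(v=0); in:-
Tick 10: [PARSE:-, VALIDATE:-, TRANSFORM:P6(v=0,ok=F), EMIT:P5(v=0,ok=F)] out:P4(v=30); in:-
Tick 11: [PARSE:-, VALIDATE:-, TRANSFORM:-, EMIT:P6(v=0,ok=F)] out:P5(v=0); in:-
Tick 12: [PARSE:-, VALIDATE:-, TRANSFORM:-, EMIT:-] out:P6(v=0); in:-
P6: arrives tick 8, valid=False (id=6, id%4=2), emit tick 12, final value 0

Answer: 12 0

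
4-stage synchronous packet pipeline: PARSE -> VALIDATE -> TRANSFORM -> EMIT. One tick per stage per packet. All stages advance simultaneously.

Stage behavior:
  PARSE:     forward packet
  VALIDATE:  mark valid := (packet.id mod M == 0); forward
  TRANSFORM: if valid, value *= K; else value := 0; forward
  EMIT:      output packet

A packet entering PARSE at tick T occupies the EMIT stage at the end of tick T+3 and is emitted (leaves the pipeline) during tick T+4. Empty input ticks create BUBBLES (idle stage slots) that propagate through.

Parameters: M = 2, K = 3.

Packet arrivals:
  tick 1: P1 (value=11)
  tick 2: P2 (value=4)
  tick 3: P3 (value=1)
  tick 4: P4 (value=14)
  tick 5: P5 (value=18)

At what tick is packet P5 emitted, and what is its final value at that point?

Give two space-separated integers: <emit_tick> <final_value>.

Answer: 9 0

Derivation:
Tick 1: [PARSE:P1(v=11,ok=F), VALIDATE:-, TRANSFORM:-, EMIT:-] out:-; in:P1
Tick 2: [PARSE:P2(v=4,ok=F), VALIDATE:P1(v=11,ok=F), TRANSFORM:-, EMIT:-] out:-; in:P2
Tick 3: [PARSE:P3(v=1,ok=F), VALIDATE:P2(v=4,ok=T), TRANSFORM:P1(v=0,ok=F), EMIT:-] out:-; in:P3
Tick 4: [PARSE:P4(v=14,ok=F), VALIDATE:P3(v=1,ok=F), TRANSFORM:P2(v=12,ok=T), EMIT:P1(v=0,ok=F)] out:-; in:P4
Tick 5: [PARSE:P5(v=18,ok=F), VALIDATE:P4(v=14,ok=T), TRANSFORM:P3(v=0,ok=F), EMIT:P2(v=12,ok=T)] out:P1(v=0); in:P5
Tick 6: [PARSE:-, VALIDATE:P5(v=18,ok=F), TRANSFORM:P4(v=42,ok=T), EMIT:P3(v=0,ok=F)] out:P2(v=12); in:-
Tick 7: [PARSE:-, VALIDATE:-, TRANSFORM:P5(v=0,ok=F), EMIT:P4(v=42,ok=T)] out:P3(v=0); in:-
Tick 8: [PARSE:-, VALIDATE:-, TRANSFORM:-, EMIT:P5(v=0,ok=F)] out:P4(v=42); in:-
Tick 9: [PARSE:-, VALIDATE:-, TRANSFORM:-, EMIT:-] out:P5(v=0); in:-
P5: arrives tick 5, valid=False (id=5, id%2=1), emit tick 9, final value 0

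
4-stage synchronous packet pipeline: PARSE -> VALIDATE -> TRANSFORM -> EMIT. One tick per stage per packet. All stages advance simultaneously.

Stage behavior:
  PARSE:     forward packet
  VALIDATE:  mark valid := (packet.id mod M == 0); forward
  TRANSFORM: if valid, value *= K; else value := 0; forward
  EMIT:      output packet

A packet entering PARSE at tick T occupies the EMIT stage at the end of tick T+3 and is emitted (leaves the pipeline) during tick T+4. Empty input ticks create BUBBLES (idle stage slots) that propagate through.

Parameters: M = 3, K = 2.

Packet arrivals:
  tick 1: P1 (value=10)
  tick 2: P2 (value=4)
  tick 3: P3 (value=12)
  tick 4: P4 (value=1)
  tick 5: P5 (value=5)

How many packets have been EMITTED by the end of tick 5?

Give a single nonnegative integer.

Answer: 1

Derivation:
Tick 1: [PARSE:P1(v=10,ok=F), VALIDATE:-, TRANSFORM:-, EMIT:-] out:-; in:P1
Tick 2: [PARSE:P2(v=4,ok=F), VALIDATE:P1(v=10,ok=F), TRANSFORM:-, EMIT:-] out:-; in:P2
Tick 3: [PARSE:P3(v=12,ok=F), VALIDATE:P2(v=4,ok=F), TRANSFORM:P1(v=0,ok=F), EMIT:-] out:-; in:P3
Tick 4: [PARSE:P4(v=1,ok=F), VALIDATE:P3(v=12,ok=T), TRANSFORM:P2(v=0,ok=F), EMIT:P1(v=0,ok=F)] out:-; in:P4
Tick 5: [PARSE:P5(v=5,ok=F), VALIDATE:P4(v=1,ok=F), TRANSFORM:P3(v=24,ok=T), EMIT:P2(v=0,ok=F)] out:P1(v=0); in:P5
Emitted by tick 5: ['P1']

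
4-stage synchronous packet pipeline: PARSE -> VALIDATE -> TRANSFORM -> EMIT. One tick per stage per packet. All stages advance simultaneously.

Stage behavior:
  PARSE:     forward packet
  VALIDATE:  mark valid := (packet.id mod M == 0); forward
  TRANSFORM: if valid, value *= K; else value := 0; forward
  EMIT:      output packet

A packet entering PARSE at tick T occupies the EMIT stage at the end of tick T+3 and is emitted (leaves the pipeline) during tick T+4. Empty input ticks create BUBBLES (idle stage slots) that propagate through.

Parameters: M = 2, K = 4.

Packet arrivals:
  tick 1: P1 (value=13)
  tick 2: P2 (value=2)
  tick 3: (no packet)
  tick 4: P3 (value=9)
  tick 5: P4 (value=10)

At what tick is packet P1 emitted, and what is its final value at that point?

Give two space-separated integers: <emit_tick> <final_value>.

Answer: 5 0

Derivation:
Tick 1: [PARSE:P1(v=13,ok=F), VALIDATE:-, TRANSFORM:-, EMIT:-] out:-; in:P1
Tick 2: [PARSE:P2(v=2,ok=F), VALIDATE:P1(v=13,ok=F), TRANSFORM:-, EMIT:-] out:-; in:P2
Tick 3: [PARSE:-, VALIDATE:P2(v=2,ok=T), TRANSFORM:P1(v=0,ok=F), EMIT:-] out:-; in:-
Tick 4: [PARSE:P3(v=9,ok=F), VALIDATE:-, TRANSFORM:P2(v=8,ok=T), EMIT:P1(v=0,ok=F)] out:-; in:P3
Tick 5: [PARSE:P4(v=10,ok=F), VALIDATE:P3(v=9,ok=F), TRANSFORM:-, EMIT:P2(v=8,ok=T)] out:P1(v=0); in:P4
Tick 6: [PARSE:-, VALIDATE:P4(v=10,ok=T), TRANSFORM:P3(v=0,ok=F), EMIT:-] out:P2(v=8); in:-
Tick 7: [PARSE:-, VALIDATE:-, TRANSFORM:P4(v=40,ok=T), EMIT:P3(v=0,ok=F)] out:-; in:-
Tick 8: [PARSE:-, VALIDATE:-, TRANSFORM:-, EMIT:P4(v=40,ok=T)] out:P3(v=0); in:-
Tick 9: [PARSE:-, VALIDATE:-, TRANSFORM:-, EMIT:-] out:P4(v=40); in:-
P1: arrives tick 1, valid=False (id=1, id%2=1), emit tick 5, final value 0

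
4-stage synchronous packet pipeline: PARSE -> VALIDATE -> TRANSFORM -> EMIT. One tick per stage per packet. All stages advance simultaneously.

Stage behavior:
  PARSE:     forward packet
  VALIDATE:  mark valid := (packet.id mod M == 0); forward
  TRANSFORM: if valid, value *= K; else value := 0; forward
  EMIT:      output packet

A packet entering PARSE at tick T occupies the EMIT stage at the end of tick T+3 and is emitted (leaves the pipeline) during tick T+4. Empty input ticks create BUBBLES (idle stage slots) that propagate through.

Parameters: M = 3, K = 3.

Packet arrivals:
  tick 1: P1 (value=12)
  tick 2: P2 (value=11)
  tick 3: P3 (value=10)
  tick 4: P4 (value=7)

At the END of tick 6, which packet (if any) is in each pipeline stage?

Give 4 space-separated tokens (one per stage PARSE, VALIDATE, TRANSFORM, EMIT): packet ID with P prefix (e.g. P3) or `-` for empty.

Tick 1: [PARSE:P1(v=12,ok=F), VALIDATE:-, TRANSFORM:-, EMIT:-] out:-; in:P1
Tick 2: [PARSE:P2(v=11,ok=F), VALIDATE:P1(v=12,ok=F), TRANSFORM:-, EMIT:-] out:-; in:P2
Tick 3: [PARSE:P3(v=10,ok=F), VALIDATE:P2(v=11,ok=F), TRANSFORM:P1(v=0,ok=F), EMIT:-] out:-; in:P3
Tick 4: [PARSE:P4(v=7,ok=F), VALIDATE:P3(v=10,ok=T), TRANSFORM:P2(v=0,ok=F), EMIT:P1(v=0,ok=F)] out:-; in:P4
Tick 5: [PARSE:-, VALIDATE:P4(v=7,ok=F), TRANSFORM:P3(v=30,ok=T), EMIT:P2(v=0,ok=F)] out:P1(v=0); in:-
Tick 6: [PARSE:-, VALIDATE:-, TRANSFORM:P4(v=0,ok=F), EMIT:P3(v=30,ok=T)] out:P2(v=0); in:-
At end of tick 6: ['-', '-', 'P4', 'P3']

Answer: - - P4 P3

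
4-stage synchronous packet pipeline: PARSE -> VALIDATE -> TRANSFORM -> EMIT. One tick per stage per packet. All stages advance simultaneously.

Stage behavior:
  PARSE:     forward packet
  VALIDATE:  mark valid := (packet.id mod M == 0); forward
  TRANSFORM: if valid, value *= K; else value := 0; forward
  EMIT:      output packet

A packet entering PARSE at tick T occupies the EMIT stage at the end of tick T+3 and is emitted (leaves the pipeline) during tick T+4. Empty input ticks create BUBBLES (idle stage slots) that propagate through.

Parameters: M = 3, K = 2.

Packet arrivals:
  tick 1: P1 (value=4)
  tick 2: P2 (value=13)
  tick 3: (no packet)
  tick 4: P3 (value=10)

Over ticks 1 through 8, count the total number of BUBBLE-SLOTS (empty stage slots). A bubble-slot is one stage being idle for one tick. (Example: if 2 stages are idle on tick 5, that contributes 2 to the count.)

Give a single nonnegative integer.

Tick 1: [PARSE:P1(v=4,ok=F), VALIDATE:-, TRANSFORM:-, EMIT:-] out:-; bubbles=3
Tick 2: [PARSE:P2(v=13,ok=F), VALIDATE:P1(v=4,ok=F), TRANSFORM:-, EMIT:-] out:-; bubbles=2
Tick 3: [PARSE:-, VALIDATE:P2(v=13,ok=F), TRANSFORM:P1(v=0,ok=F), EMIT:-] out:-; bubbles=2
Tick 4: [PARSE:P3(v=10,ok=F), VALIDATE:-, TRANSFORM:P2(v=0,ok=F), EMIT:P1(v=0,ok=F)] out:-; bubbles=1
Tick 5: [PARSE:-, VALIDATE:P3(v=10,ok=T), TRANSFORM:-, EMIT:P2(v=0,ok=F)] out:P1(v=0); bubbles=2
Tick 6: [PARSE:-, VALIDATE:-, TRANSFORM:P3(v=20,ok=T), EMIT:-] out:P2(v=0); bubbles=3
Tick 7: [PARSE:-, VALIDATE:-, TRANSFORM:-, EMIT:P3(v=20,ok=T)] out:-; bubbles=3
Tick 8: [PARSE:-, VALIDATE:-, TRANSFORM:-, EMIT:-] out:P3(v=20); bubbles=4
Total bubble-slots: 20

Answer: 20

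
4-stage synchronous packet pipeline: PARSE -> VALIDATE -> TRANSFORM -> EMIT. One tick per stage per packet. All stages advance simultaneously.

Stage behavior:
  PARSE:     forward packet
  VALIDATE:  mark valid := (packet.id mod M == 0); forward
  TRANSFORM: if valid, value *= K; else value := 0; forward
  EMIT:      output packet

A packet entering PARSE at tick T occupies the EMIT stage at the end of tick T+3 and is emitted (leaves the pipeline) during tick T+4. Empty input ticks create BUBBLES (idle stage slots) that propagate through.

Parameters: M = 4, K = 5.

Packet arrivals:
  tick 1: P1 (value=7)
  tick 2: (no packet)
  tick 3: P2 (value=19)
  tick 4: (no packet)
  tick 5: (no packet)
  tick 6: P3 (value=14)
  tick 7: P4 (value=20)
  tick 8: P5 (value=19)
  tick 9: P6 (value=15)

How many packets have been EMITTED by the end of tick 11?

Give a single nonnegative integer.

Tick 1: [PARSE:P1(v=7,ok=F), VALIDATE:-, TRANSFORM:-, EMIT:-] out:-; in:P1
Tick 2: [PARSE:-, VALIDATE:P1(v=7,ok=F), TRANSFORM:-, EMIT:-] out:-; in:-
Tick 3: [PARSE:P2(v=19,ok=F), VALIDATE:-, TRANSFORM:P1(v=0,ok=F), EMIT:-] out:-; in:P2
Tick 4: [PARSE:-, VALIDATE:P2(v=19,ok=F), TRANSFORM:-, EMIT:P1(v=0,ok=F)] out:-; in:-
Tick 5: [PARSE:-, VALIDATE:-, TRANSFORM:P2(v=0,ok=F), EMIT:-] out:P1(v=0); in:-
Tick 6: [PARSE:P3(v=14,ok=F), VALIDATE:-, TRANSFORM:-, EMIT:P2(v=0,ok=F)] out:-; in:P3
Tick 7: [PARSE:P4(v=20,ok=F), VALIDATE:P3(v=14,ok=F), TRANSFORM:-, EMIT:-] out:P2(v=0); in:P4
Tick 8: [PARSE:P5(v=19,ok=F), VALIDATE:P4(v=20,ok=T), TRANSFORM:P3(v=0,ok=F), EMIT:-] out:-; in:P5
Tick 9: [PARSE:P6(v=15,ok=F), VALIDATE:P5(v=19,ok=F), TRANSFORM:P4(v=100,ok=T), EMIT:P3(v=0,ok=F)] out:-; in:P6
Tick 10: [PARSE:-, VALIDATE:P6(v=15,ok=F), TRANSFORM:P5(v=0,ok=F), EMIT:P4(v=100,ok=T)] out:P3(v=0); in:-
Tick 11: [PARSE:-, VALIDATE:-, TRANSFORM:P6(v=0,ok=F), EMIT:P5(v=0,ok=F)] out:P4(v=100); in:-
Emitted by tick 11: ['P1', 'P2', 'P3', 'P4']

Answer: 4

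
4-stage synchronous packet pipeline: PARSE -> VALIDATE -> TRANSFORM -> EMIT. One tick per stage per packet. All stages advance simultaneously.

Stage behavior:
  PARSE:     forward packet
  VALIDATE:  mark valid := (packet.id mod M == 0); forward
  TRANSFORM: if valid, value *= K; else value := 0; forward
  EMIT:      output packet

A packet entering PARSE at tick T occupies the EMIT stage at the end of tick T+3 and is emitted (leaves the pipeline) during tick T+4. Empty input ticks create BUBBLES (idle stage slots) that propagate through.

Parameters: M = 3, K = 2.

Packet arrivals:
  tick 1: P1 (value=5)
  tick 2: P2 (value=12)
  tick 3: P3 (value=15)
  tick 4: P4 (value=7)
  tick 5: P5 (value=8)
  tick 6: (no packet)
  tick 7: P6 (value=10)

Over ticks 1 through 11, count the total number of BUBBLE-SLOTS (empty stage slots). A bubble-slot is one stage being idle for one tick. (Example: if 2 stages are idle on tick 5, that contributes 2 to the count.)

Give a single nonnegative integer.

Answer: 20

Derivation:
Tick 1: [PARSE:P1(v=5,ok=F), VALIDATE:-, TRANSFORM:-, EMIT:-] out:-; bubbles=3
Tick 2: [PARSE:P2(v=12,ok=F), VALIDATE:P1(v=5,ok=F), TRANSFORM:-, EMIT:-] out:-; bubbles=2
Tick 3: [PARSE:P3(v=15,ok=F), VALIDATE:P2(v=12,ok=F), TRANSFORM:P1(v=0,ok=F), EMIT:-] out:-; bubbles=1
Tick 4: [PARSE:P4(v=7,ok=F), VALIDATE:P3(v=15,ok=T), TRANSFORM:P2(v=0,ok=F), EMIT:P1(v=0,ok=F)] out:-; bubbles=0
Tick 5: [PARSE:P5(v=8,ok=F), VALIDATE:P4(v=7,ok=F), TRANSFORM:P3(v=30,ok=T), EMIT:P2(v=0,ok=F)] out:P1(v=0); bubbles=0
Tick 6: [PARSE:-, VALIDATE:P5(v=8,ok=F), TRANSFORM:P4(v=0,ok=F), EMIT:P3(v=30,ok=T)] out:P2(v=0); bubbles=1
Tick 7: [PARSE:P6(v=10,ok=F), VALIDATE:-, TRANSFORM:P5(v=0,ok=F), EMIT:P4(v=0,ok=F)] out:P3(v=30); bubbles=1
Tick 8: [PARSE:-, VALIDATE:P6(v=10,ok=T), TRANSFORM:-, EMIT:P5(v=0,ok=F)] out:P4(v=0); bubbles=2
Tick 9: [PARSE:-, VALIDATE:-, TRANSFORM:P6(v=20,ok=T), EMIT:-] out:P5(v=0); bubbles=3
Tick 10: [PARSE:-, VALIDATE:-, TRANSFORM:-, EMIT:P6(v=20,ok=T)] out:-; bubbles=3
Tick 11: [PARSE:-, VALIDATE:-, TRANSFORM:-, EMIT:-] out:P6(v=20); bubbles=4
Total bubble-slots: 20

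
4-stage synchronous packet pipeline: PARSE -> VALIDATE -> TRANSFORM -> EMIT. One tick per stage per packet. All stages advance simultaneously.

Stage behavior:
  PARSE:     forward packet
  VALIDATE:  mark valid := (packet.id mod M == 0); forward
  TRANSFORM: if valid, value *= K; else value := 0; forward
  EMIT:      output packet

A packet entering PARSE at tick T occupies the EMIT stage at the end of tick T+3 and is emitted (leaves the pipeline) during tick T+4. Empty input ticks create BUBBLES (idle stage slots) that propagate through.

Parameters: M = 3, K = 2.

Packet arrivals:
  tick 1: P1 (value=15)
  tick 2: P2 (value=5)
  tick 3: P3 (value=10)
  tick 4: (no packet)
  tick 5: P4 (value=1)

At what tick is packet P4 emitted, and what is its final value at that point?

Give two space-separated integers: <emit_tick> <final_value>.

Tick 1: [PARSE:P1(v=15,ok=F), VALIDATE:-, TRANSFORM:-, EMIT:-] out:-; in:P1
Tick 2: [PARSE:P2(v=5,ok=F), VALIDATE:P1(v=15,ok=F), TRANSFORM:-, EMIT:-] out:-; in:P2
Tick 3: [PARSE:P3(v=10,ok=F), VALIDATE:P2(v=5,ok=F), TRANSFORM:P1(v=0,ok=F), EMIT:-] out:-; in:P3
Tick 4: [PARSE:-, VALIDATE:P3(v=10,ok=T), TRANSFORM:P2(v=0,ok=F), EMIT:P1(v=0,ok=F)] out:-; in:-
Tick 5: [PARSE:P4(v=1,ok=F), VALIDATE:-, TRANSFORM:P3(v=20,ok=T), EMIT:P2(v=0,ok=F)] out:P1(v=0); in:P4
Tick 6: [PARSE:-, VALIDATE:P4(v=1,ok=F), TRANSFORM:-, EMIT:P3(v=20,ok=T)] out:P2(v=0); in:-
Tick 7: [PARSE:-, VALIDATE:-, TRANSFORM:P4(v=0,ok=F), EMIT:-] out:P3(v=20); in:-
Tick 8: [PARSE:-, VALIDATE:-, TRANSFORM:-, EMIT:P4(v=0,ok=F)] out:-; in:-
Tick 9: [PARSE:-, VALIDATE:-, TRANSFORM:-, EMIT:-] out:P4(v=0); in:-
P4: arrives tick 5, valid=False (id=4, id%3=1), emit tick 9, final value 0

Answer: 9 0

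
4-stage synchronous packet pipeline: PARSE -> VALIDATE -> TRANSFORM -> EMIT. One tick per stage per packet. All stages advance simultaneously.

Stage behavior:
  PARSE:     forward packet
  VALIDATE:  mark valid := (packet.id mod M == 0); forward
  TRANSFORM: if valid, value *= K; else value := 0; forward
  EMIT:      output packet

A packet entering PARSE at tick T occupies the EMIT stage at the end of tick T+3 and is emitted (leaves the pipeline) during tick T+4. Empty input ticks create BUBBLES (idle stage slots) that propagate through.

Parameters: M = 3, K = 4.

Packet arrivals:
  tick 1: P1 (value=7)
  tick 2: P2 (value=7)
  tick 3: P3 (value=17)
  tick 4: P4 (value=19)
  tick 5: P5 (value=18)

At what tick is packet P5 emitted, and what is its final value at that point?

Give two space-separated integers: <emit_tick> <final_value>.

Tick 1: [PARSE:P1(v=7,ok=F), VALIDATE:-, TRANSFORM:-, EMIT:-] out:-; in:P1
Tick 2: [PARSE:P2(v=7,ok=F), VALIDATE:P1(v=7,ok=F), TRANSFORM:-, EMIT:-] out:-; in:P2
Tick 3: [PARSE:P3(v=17,ok=F), VALIDATE:P2(v=7,ok=F), TRANSFORM:P1(v=0,ok=F), EMIT:-] out:-; in:P3
Tick 4: [PARSE:P4(v=19,ok=F), VALIDATE:P3(v=17,ok=T), TRANSFORM:P2(v=0,ok=F), EMIT:P1(v=0,ok=F)] out:-; in:P4
Tick 5: [PARSE:P5(v=18,ok=F), VALIDATE:P4(v=19,ok=F), TRANSFORM:P3(v=68,ok=T), EMIT:P2(v=0,ok=F)] out:P1(v=0); in:P5
Tick 6: [PARSE:-, VALIDATE:P5(v=18,ok=F), TRANSFORM:P4(v=0,ok=F), EMIT:P3(v=68,ok=T)] out:P2(v=0); in:-
Tick 7: [PARSE:-, VALIDATE:-, TRANSFORM:P5(v=0,ok=F), EMIT:P4(v=0,ok=F)] out:P3(v=68); in:-
Tick 8: [PARSE:-, VALIDATE:-, TRANSFORM:-, EMIT:P5(v=0,ok=F)] out:P4(v=0); in:-
Tick 9: [PARSE:-, VALIDATE:-, TRANSFORM:-, EMIT:-] out:P5(v=0); in:-
P5: arrives tick 5, valid=False (id=5, id%3=2), emit tick 9, final value 0

Answer: 9 0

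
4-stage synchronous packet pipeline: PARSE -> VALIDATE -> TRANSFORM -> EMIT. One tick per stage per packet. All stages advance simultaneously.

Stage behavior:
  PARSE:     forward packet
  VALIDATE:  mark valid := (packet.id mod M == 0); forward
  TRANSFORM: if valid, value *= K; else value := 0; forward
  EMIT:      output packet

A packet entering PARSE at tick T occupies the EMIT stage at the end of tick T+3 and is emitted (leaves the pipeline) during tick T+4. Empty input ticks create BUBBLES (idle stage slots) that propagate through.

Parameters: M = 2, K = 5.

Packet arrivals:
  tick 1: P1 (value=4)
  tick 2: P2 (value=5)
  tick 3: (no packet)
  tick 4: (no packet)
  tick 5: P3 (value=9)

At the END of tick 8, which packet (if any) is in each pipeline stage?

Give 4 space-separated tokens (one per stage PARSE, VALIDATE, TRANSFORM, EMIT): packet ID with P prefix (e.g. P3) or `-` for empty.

Answer: - - - P3

Derivation:
Tick 1: [PARSE:P1(v=4,ok=F), VALIDATE:-, TRANSFORM:-, EMIT:-] out:-; in:P1
Tick 2: [PARSE:P2(v=5,ok=F), VALIDATE:P1(v=4,ok=F), TRANSFORM:-, EMIT:-] out:-; in:P2
Tick 3: [PARSE:-, VALIDATE:P2(v=5,ok=T), TRANSFORM:P1(v=0,ok=F), EMIT:-] out:-; in:-
Tick 4: [PARSE:-, VALIDATE:-, TRANSFORM:P2(v=25,ok=T), EMIT:P1(v=0,ok=F)] out:-; in:-
Tick 5: [PARSE:P3(v=9,ok=F), VALIDATE:-, TRANSFORM:-, EMIT:P2(v=25,ok=T)] out:P1(v=0); in:P3
Tick 6: [PARSE:-, VALIDATE:P3(v=9,ok=F), TRANSFORM:-, EMIT:-] out:P2(v=25); in:-
Tick 7: [PARSE:-, VALIDATE:-, TRANSFORM:P3(v=0,ok=F), EMIT:-] out:-; in:-
Tick 8: [PARSE:-, VALIDATE:-, TRANSFORM:-, EMIT:P3(v=0,ok=F)] out:-; in:-
At end of tick 8: ['-', '-', '-', 'P3']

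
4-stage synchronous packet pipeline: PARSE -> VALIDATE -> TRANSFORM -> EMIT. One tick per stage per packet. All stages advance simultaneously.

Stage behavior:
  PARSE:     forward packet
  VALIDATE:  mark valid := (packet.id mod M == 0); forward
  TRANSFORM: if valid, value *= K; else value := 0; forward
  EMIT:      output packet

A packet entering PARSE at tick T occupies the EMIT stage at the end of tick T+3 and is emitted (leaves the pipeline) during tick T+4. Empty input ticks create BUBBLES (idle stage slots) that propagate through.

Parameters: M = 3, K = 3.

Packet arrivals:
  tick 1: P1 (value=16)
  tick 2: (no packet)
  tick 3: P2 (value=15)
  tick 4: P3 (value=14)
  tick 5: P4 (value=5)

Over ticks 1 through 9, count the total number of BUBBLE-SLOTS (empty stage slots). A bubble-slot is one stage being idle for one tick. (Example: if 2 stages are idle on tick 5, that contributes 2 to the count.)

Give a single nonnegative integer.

Answer: 20

Derivation:
Tick 1: [PARSE:P1(v=16,ok=F), VALIDATE:-, TRANSFORM:-, EMIT:-] out:-; bubbles=3
Tick 2: [PARSE:-, VALIDATE:P1(v=16,ok=F), TRANSFORM:-, EMIT:-] out:-; bubbles=3
Tick 3: [PARSE:P2(v=15,ok=F), VALIDATE:-, TRANSFORM:P1(v=0,ok=F), EMIT:-] out:-; bubbles=2
Tick 4: [PARSE:P3(v=14,ok=F), VALIDATE:P2(v=15,ok=F), TRANSFORM:-, EMIT:P1(v=0,ok=F)] out:-; bubbles=1
Tick 5: [PARSE:P4(v=5,ok=F), VALIDATE:P3(v=14,ok=T), TRANSFORM:P2(v=0,ok=F), EMIT:-] out:P1(v=0); bubbles=1
Tick 6: [PARSE:-, VALIDATE:P4(v=5,ok=F), TRANSFORM:P3(v=42,ok=T), EMIT:P2(v=0,ok=F)] out:-; bubbles=1
Tick 7: [PARSE:-, VALIDATE:-, TRANSFORM:P4(v=0,ok=F), EMIT:P3(v=42,ok=T)] out:P2(v=0); bubbles=2
Tick 8: [PARSE:-, VALIDATE:-, TRANSFORM:-, EMIT:P4(v=0,ok=F)] out:P3(v=42); bubbles=3
Tick 9: [PARSE:-, VALIDATE:-, TRANSFORM:-, EMIT:-] out:P4(v=0); bubbles=4
Total bubble-slots: 20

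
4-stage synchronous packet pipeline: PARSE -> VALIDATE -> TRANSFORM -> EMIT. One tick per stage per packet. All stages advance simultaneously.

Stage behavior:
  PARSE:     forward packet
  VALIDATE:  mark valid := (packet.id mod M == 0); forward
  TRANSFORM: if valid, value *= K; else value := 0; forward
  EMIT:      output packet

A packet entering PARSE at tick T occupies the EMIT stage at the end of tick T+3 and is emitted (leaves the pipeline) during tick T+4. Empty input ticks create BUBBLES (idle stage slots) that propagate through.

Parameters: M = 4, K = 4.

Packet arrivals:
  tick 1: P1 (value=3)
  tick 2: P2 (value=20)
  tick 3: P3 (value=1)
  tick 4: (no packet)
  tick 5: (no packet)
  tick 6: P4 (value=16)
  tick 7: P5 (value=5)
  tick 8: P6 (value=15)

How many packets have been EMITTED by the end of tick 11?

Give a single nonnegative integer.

Answer: 5

Derivation:
Tick 1: [PARSE:P1(v=3,ok=F), VALIDATE:-, TRANSFORM:-, EMIT:-] out:-; in:P1
Tick 2: [PARSE:P2(v=20,ok=F), VALIDATE:P1(v=3,ok=F), TRANSFORM:-, EMIT:-] out:-; in:P2
Tick 3: [PARSE:P3(v=1,ok=F), VALIDATE:P2(v=20,ok=F), TRANSFORM:P1(v=0,ok=F), EMIT:-] out:-; in:P3
Tick 4: [PARSE:-, VALIDATE:P3(v=1,ok=F), TRANSFORM:P2(v=0,ok=F), EMIT:P1(v=0,ok=F)] out:-; in:-
Tick 5: [PARSE:-, VALIDATE:-, TRANSFORM:P3(v=0,ok=F), EMIT:P2(v=0,ok=F)] out:P1(v=0); in:-
Tick 6: [PARSE:P4(v=16,ok=F), VALIDATE:-, TRANSFORM:-, EMIT:P3(v=0,ok=F)] out:P2(v=0); in:P4
Tick 7: [PARSE:P5(v=5,ok=F), VALIDATE:P4(v=16,ok=T), TRANSFORM:-, EMIT:-] out:P3(v=0); in:P5
Tick 8: [PARSE:P6(v=15,ok=F), VALIDATE:P5(v=5,ok=F), TRANSFORM:P4(v=64,ok=T), EMIT:-] out:-; in:P6
Tick 9: [PARSE:-, VALIDATE:P6(v=15,ok=F), TRANSFORM:P5(v=0,ok=F), EMIT:P4(v=64,ok=T)] out:-; in:-
Tick 10: [PARSE:-, VALIDATE:-, TRANSFORM:P6(v=0,ok=F), EMIT:P5(v=0,ok=F)] out:P4(v=64); in:-
Tick 11: [PARSE:-, VALIDATE:-, TRANSFORM:-, EMIT:P6(v=0,ok=F)] out:P5(v=0); in:-
Emitted by tick 11: ['P1', 'P2', 'P3', 'P4', 'P5']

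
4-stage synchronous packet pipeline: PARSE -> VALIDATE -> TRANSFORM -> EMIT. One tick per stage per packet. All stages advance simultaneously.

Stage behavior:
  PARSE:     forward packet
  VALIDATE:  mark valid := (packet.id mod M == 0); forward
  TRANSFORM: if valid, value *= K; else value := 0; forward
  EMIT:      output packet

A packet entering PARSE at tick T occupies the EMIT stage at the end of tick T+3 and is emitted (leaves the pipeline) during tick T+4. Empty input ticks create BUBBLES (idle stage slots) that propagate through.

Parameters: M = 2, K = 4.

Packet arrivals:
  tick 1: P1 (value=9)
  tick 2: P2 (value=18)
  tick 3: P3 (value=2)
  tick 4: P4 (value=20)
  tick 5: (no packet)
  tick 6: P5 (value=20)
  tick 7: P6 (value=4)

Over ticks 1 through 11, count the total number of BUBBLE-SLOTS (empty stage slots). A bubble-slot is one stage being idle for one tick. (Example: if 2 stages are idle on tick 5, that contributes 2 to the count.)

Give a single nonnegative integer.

Tick 1: [PARSE:P1(v=9,ok=F), VALIDATE:-, TRANSFORM:-, EMIT:-] out:-; bubbles=3
Tick 2: [PARSE:P2(v=18,ok=F), VALIDATE:P1(v=9,ok=F), TRANSFORM:-, EMIT:-] out:-; bubbles=2
Tick 3: [PARSE:P3(v=2,ok=F), VALIDATE:P2(v=18,ok=T), TRANSFORM:P1(v=0,ok=F), EMIT:-] out:-; bubbles=1
Tick 4: [PARSE:P4(v=20,ok=F), VALIDATE:P3(v=2,ok=F), TRANSFORM:P2(v=72,ok=T), EMIT:P1(v=0,ok=F)] out:-; bubbles=0
Tick 5: [PARSE:-, VALIDATE:P4(v=20,ok=T), TRANSFORM:P3(v=0,ok=F), EMIT:P2(v=72,ok=T)] out:P1(v=0); bubbles=1
Tick 6: [PARSE:P5(v=20,ok=F), VALIDATE:-, TRANSFORM:P4(v=80,ok=T), EMIT:P3(v=0,ok=F)] out:P2(v=72); bubbles=1
Tick 7: [PARSE:P6(v=4,ok=F), VALIDATE:P5(v=20,ok=F), TRANSFORM:-, EMIT:P4(v=80,ok=T)] out:P3(v=0); bubbles=1
Tick 8: [PARSE:-, VALIDATE:P6(v=4,ok=T), TRANSFORM:P5(v=0,ok=F), EMIT:-] out:P4(v=80); bubbles=2
Tick 9: [PARSE:-, VALIDATE:-, TRANSFORM:P6(v=16,ok=T), EMIT:P5(v=0,ok=F)] out:-; bubbles=2
Tick 10: [PARSE:-, VALIDATE:-, TRANSFORM:-, EMIT:P6(v=16,ok=T)] out:P5(v=0); bubbles=3
Tick 11: [PARSE:-, VALIDATE:-, TRANSFORM:-, EMIT:-] out:P6(v=16); bubbles=4
Total bubble-slots: 20

Answer: 20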